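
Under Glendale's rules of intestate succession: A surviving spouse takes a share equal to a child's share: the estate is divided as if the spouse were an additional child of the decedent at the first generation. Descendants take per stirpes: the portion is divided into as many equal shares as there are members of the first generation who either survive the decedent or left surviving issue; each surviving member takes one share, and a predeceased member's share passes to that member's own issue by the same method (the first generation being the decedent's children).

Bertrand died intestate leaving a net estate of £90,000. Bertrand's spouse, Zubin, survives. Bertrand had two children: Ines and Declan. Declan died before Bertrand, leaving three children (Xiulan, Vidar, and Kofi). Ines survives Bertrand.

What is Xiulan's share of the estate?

The spouse counts as an additional share at the children's level, so there are 3 primary shares of £30,000. Zubin takes one such share (£30,000).
The children's combined portion (£60,000) is divided into 2 shares of £30,000: Ines takes £30,000; Declan's £30,000 share passes to Declan's issue.
Declan's share (£30,000) is divided into 3 shares of £10,000: Xiulan, Vidar, and Kofi each take £10,000.

Xiulan receives £10,000.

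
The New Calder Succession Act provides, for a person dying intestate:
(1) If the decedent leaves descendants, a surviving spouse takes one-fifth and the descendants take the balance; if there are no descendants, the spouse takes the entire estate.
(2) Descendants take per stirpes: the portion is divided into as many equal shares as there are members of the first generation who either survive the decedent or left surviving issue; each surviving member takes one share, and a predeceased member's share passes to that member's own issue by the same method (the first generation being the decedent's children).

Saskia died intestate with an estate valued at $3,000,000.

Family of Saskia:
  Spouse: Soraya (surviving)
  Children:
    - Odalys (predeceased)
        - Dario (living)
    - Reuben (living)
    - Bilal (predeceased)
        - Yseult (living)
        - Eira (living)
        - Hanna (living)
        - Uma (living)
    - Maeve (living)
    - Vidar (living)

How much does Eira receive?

Soraya takes one-fifth of $3,000,000 = $600,000. The remaining $2,400,000 passes to the descendants.
The descendants' portion ($2,400,000) is divided into 5 shares of $480,000: Reuben, Maeve, and Vidar each take $480,000; Odalys's $480,000 share passes to Odalys's issue; Bilal's $480,000 share passes to Bilal's issue.
Odalys's share ($480,000) passes entirely to Dario.
Bilal's share ($480,000) is divided into 4 shares of $120,000: Yseult, Eira, Hanna, and Uma each take $120,000.

Eira receives $120,000.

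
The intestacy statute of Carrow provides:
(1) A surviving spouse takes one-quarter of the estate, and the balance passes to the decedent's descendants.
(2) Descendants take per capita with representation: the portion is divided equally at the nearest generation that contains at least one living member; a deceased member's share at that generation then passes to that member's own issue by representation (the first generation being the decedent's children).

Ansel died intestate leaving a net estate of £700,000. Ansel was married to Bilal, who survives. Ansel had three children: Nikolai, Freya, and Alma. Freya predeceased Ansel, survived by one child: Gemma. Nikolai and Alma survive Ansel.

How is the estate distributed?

Bilal: £175,000; Nikolai: £175,000; Gemma: £175,000; Alma: £175,000

Bilal takes one-quarter of £700,000 = £175,000. The remaining £525,000 passes to the descendants.
The descendants' portion (£525,000) is divided into 3 shares of £175,000: Nikolai and Alma each take £175,000; Freya's £175,000 share passes to Freya's issue.
Freya's share (£175,000) passes entirely to Gemma.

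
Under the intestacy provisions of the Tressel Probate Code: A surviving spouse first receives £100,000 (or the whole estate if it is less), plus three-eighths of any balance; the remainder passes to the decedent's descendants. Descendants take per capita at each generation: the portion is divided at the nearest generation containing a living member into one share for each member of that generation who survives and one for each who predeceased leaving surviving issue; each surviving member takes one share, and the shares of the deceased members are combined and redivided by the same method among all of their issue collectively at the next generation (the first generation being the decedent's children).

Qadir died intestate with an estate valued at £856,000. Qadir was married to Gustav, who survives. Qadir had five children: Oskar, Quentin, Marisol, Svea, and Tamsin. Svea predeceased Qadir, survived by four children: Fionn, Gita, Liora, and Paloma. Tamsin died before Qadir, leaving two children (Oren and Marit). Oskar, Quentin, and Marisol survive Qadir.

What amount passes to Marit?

Marit receives £31,500.

Gustav first takes £100,000, leaving a balance of £756,000. Gustav then takes three-eighths of the balance (£283,500), for a total of £383,500. The remaining £472,500 passes to the descendants.
The descendants' portion (£472,500) is divided at the children's generation into 5 shares of £94,500. Oskar, Quentin, and Marisol each take £94,500. The 2 shares of the deceased (Svea and Tamsin) are combined into a pool of £189,000.
That pool (£189,000) is divided at the grandchildren's generation equally among Fionn, Gita, Liora, Paloma, Oren, and Marit: £31,500 each.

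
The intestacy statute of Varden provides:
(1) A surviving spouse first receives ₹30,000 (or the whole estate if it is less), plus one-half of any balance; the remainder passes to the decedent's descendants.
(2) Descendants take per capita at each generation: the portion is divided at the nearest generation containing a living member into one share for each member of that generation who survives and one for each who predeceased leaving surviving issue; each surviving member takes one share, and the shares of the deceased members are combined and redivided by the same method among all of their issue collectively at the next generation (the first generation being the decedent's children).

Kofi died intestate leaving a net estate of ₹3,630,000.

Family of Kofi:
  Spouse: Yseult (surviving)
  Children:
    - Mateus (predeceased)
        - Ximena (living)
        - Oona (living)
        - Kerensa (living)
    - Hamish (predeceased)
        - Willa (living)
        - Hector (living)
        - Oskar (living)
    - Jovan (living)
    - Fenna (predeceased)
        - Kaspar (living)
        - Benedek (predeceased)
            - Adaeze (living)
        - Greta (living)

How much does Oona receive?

Yseult first takes ₹30,000, leaving a balance of ₹3,600,000. Yseult then takes one-half of the balance (₹1,800,000), for a total of ₹1,830,000. The remaining ₹1,800,000 passes to the descendants.
The descendants' portion (₹1,800,000) is divided at the children's generation into 4 shares of ₹450,000. Jovan takes ₹450,000. The 3 shares of the deceased (Mateus, Hamish, and Fenna) are combined into a pool of ₹1,350,000.
That pool (₹1,350,000) is divided at the grandchildren's generation into 9 shares of ₹150,000. Ximena, Oona, Kerensa, Willa, Hector, Oskar, Kaspar, and Greta each take ₹150,000. The remaining share for the deceased Benedek (₹150,000) is carried to the next generation.
That pool (₹150,000) passes entirely to Adaeze, the sole taker at the great-grandchildren's generation.

Oona receives ₹150,000.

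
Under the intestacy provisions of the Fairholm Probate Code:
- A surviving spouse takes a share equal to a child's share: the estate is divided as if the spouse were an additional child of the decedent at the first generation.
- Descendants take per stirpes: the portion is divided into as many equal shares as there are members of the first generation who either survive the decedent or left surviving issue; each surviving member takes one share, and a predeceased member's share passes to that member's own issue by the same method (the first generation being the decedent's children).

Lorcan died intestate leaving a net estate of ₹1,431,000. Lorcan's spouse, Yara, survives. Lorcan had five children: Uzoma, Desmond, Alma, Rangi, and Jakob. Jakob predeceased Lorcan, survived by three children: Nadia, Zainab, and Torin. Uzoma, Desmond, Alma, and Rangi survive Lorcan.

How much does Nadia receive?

The spouse counts as an additional share at the children's level, so there are 6 primary shares of ₹238,500. Yara takes one such share (₹238,500).
The children's combined portion (₹1,192,500) is divided into 5 shares of ₹238,500: Uzoma, Desmond, Alma, and Rangi each take ₹238,500; Jakob's ₹238,500 share passes to Jakob's issue.
Jakob's share (₹238,500) is divided into 3 shares of ₹79,500: Nadia, Zainab, and Torin each take ₹79,500.

Nadia receives ₹79,500.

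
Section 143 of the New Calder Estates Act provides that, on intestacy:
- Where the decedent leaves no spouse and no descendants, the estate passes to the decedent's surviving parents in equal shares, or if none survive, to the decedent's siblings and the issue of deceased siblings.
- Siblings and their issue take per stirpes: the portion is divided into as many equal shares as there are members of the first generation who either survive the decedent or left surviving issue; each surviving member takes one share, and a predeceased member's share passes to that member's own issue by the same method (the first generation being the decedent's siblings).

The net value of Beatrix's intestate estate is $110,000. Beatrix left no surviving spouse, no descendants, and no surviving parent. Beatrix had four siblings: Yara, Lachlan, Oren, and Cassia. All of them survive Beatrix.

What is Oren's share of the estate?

Oren receives $27,500.

The entire $110,000 passes to the siblings and their issue.
That amount ($110,000) is divided into 4 shares of $27,500: Yara, Lachlan, Oren, and Cassia each take $27,500.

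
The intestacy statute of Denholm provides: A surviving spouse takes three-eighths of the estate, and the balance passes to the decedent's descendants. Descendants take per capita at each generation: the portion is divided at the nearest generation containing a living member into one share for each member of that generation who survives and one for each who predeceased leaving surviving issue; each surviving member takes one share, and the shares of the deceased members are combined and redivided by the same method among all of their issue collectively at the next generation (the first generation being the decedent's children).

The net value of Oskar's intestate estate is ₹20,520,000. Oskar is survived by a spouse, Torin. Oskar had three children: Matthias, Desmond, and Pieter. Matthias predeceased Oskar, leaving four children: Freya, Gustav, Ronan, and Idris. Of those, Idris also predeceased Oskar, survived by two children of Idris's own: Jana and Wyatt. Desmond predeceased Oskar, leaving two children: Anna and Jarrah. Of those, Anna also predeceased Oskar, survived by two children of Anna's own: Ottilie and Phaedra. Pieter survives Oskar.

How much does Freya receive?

Freya receives ₹1,425,000.

Torin takes three-eighths of ₹20,520,000 = ₹7,695,000. The remaining ₹12,825,000 passes to the descendants.
The descendants' portion (₹12,825,000) is divided at the children's generation into 3 shares of ₹4,275,000. Pieter takes ₹4,275,000. The 2 shares of the deceased (Matthias and Desmond) are combined into a pool of ₹8,550,000.
That pool (₹8,550,000) is divided at the grandchildren's generation into 6 shares of ₹1,425,000. Freya, Gustav, Ronan, and Jarrah each take ₹1,425,000. The 2 shares of the deceased (Idris and Anna) are combined into a pool of ₹2,850,000.
That pool (₹2,850,000) is divided at the great-grandchildren's generation equally among Jana, Wyatt, Ottilie, and Phaedra: ₹712,500 each.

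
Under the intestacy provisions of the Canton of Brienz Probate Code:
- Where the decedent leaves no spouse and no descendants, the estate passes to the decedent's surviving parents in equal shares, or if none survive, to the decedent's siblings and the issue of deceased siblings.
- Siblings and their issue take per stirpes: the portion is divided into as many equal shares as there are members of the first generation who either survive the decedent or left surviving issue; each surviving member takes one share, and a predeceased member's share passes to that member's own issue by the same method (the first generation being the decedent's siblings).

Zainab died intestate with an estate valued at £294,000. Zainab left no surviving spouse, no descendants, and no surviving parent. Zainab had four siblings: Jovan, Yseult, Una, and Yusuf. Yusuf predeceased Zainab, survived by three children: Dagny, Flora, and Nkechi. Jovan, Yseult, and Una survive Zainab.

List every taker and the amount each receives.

The entire £294,000 passes to the siblings and their issue.
That amount (£294,000) is divided into 4 shares of £73,500: Jovan, Yseult, and Una each take £73,500; Yusuf's £73,500 share passes to Yusuf's issue.
Yusuf's share (£73,500) is divided into 3 shares of £24,500: Dagny, Flora, and Nkechi each take £24,500.

Jovan: £73,500; Yseult: £73,500; Una: £73,500; Dagny: £24,500; Flora: £24,500; Nkechi: £24,500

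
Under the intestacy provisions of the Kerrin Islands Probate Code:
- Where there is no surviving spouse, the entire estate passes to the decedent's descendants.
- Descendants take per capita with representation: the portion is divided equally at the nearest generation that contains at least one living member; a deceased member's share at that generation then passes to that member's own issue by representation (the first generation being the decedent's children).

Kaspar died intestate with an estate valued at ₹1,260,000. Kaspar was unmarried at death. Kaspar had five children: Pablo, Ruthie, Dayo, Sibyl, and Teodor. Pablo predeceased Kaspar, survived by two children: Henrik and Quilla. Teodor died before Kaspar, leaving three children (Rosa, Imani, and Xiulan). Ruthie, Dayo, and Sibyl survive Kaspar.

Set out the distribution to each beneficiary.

The entire ₹1,260,000 passes to the descendants.
That amount (₹1,260,000) is divided into 5 shares of ₹252,000: Ruthie, Dayo, and Sibyl each take ₹252,000; Pablo's ₹252,000 share passes to Pablo's issue; Teodor's ₹252,000 share passes to Teodor's issue.
Pablo's share (₹252,000) is divided into 2 shares of ₹126,000: Henrik and Quilla each take ₹126,000.
Teodor's share (₹252,000) is divided into 3 shares of ₹84,000: Rosa, Imani, and Xiulan each take ₹84,000.

Henrik: ₹126,000; Quilla: ₹126,000; Ruthie: ₹252,000; Dayo: ₹252,000; Sibyl: ₹252,000; Rosa: ₹84,000; Imani: ₹84,000; Xiulan: ₹84,000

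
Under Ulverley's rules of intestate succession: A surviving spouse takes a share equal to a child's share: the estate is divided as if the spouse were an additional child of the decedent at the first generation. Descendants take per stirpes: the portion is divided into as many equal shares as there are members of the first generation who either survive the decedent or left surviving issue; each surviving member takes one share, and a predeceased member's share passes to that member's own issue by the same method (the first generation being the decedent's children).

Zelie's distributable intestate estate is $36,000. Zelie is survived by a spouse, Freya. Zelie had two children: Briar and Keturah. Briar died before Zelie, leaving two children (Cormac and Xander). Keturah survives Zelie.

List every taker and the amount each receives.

The spouse counts as an additional share at the children's level, so there are 3 primary shares of $12,000. Freya takes one such share ($12,000).
The children's combined portion ($24,000) is divided into 2 shares of $12,000: Keturah takes $12,000; Briar's $12,000 share passes to Briar's issue.
Briar's share ($12,000) is divided into 2 shares of $6,000: Cormac and Xander each take $6,000.

Freya: $12,000; Cormac: $6,000; Xander: $6,000; Keturah: $12,000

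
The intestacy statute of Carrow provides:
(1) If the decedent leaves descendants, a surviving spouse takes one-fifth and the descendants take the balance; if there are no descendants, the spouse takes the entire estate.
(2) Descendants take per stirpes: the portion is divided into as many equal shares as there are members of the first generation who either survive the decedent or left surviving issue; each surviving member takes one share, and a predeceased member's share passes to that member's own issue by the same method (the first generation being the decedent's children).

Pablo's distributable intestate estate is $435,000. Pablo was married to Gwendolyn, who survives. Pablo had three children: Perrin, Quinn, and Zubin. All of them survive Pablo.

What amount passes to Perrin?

Perrin receives $116,000.

Gwendolyn takes one-fifth of $435,000 = $87,000. The remaining $348,000 passes to the descendants.
The descendants' portion ($348,000) is divided into 3 shares of $116,000: Perrin, Quinn, and Zubin each take $116,000.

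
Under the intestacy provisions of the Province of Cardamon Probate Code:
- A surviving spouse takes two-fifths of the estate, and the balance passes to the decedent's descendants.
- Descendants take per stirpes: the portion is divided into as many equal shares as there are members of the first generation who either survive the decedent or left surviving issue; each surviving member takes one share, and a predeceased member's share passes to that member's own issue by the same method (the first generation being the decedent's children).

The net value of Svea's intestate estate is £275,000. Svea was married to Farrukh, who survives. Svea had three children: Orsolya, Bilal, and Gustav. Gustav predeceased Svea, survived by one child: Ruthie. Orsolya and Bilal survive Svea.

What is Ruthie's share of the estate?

Ruthie receives £55,000.

Farrukh takes two-fifths of £275,000 = £110,000. The remaining £165,000 passes to the descendants.
The descendants' portion (£165,000) is divided into 3 shares of £55,000: Orsolya and Bilal each take £55,000; Gustav's £55,000 share passes to Gustav's issue.
Gustav's share (£55,000) passes entirely to Ruthie.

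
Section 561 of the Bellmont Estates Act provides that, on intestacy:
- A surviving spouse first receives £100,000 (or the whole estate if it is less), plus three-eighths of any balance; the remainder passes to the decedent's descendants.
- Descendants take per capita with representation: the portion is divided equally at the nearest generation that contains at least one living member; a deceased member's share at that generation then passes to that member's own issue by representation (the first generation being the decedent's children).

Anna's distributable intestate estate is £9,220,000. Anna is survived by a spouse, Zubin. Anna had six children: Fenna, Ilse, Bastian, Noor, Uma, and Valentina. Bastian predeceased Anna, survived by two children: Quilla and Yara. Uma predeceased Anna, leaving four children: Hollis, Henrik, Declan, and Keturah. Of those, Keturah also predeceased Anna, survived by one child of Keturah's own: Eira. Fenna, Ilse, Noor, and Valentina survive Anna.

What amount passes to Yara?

Yara receives £475,000.

Zubin first takes £100,000, leaving a balance of £9,120,000. Zubin then takes three-eighths of the balance (£3,420,000), for a total of £3,520,000. The remaining £5,700,000 passes to the descendants.
The descendants' portion (£5,700,000) is divided into 6 shares of £950,000: Fenna, Ilse, Noor, and Valentina each take £950,000; Bastian's £950,000 share passes to Bastian's issue; Uma's £950,000 share passes to Uma's issue.
Bastian's share (£950,000) is divided into 2 shares of £475,000: Quilla and Yara each take £475,000.
Uma's share (£950,000) is divided into 4 shares of £237,500: Hollis, Henrik, and Declan each take £237,500; Keturah's £237,500 share passes to Keturah's issue.
Keturah's share (£237,500) passes entirely to Eira.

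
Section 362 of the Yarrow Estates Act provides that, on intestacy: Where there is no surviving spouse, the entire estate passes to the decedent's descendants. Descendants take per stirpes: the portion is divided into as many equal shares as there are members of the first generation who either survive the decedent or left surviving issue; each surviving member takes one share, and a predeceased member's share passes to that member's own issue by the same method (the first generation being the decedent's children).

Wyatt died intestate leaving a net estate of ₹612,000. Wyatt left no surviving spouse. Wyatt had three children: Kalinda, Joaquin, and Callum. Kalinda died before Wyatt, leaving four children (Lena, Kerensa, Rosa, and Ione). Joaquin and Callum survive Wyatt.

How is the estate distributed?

Lena: ₹51,000; Kerensa: ₹51,000; Rosa: ₹51,000; Ione: ₹51,000; Joaquin: ₹204,000; Callum: ₹204,000

The entire ₹612,000 passes to the descendants.
That amount (₹612,000) is divided into 3 shares of ₹204,000: Joaquin and Callum each take ₹204,000; Kalinda's ₹204,000 share passes to Kalinda's issue.
Kalinda's share (₹204,000) is divided into 4 shares of ₹51,000: Lena, Kerensa, Rosa, and Ione each take ₹51,000.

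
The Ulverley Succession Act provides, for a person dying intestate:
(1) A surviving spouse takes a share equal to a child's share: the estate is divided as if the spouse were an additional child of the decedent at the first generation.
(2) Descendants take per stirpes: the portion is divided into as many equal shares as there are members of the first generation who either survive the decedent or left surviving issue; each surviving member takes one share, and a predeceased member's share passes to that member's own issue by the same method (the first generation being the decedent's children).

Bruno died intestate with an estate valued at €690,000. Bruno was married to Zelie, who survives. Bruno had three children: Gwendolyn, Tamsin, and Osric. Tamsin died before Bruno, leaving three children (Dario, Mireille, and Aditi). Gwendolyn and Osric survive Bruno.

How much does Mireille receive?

Mireille receives €57,500.

The spouse counts as an additional share at the children's level, so there are 4 primary shares of €172,500. Zelie takes one such share (€172,500).
The children's combined portion (€517,500) is divided into 3 shares of €172,500: Gwendolyn and Osric each take €172,500; Tamsin's €172,500 share passes to Tamsin's issue.
Tamsin's share (€172,500) is divided into 3 shares of €57,500: Dario, Mireille, and Aditi each take €57,500.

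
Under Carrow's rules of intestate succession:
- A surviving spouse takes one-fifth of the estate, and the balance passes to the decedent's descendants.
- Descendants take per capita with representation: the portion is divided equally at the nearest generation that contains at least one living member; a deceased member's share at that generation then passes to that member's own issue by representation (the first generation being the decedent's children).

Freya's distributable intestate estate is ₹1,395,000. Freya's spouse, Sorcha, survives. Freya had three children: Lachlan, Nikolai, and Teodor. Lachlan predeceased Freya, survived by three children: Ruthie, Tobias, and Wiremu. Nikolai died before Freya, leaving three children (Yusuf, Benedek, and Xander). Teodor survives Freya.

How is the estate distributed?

Sorcha: ₹279,000; Ruthie: ₹124,000; Tobias: ₹124,000; Wiremu: ₹124,000; Yusuf: ₹124,000; Benedek: ₹124,000; Xander: ₹124,000; Teodor: ₹372,000

Sorcha takes one-fifth of ₹1,395,000 = ₹279,000. The remaining ₹1,116,000 passes to the descendants.
The descendants' portion (₹1,116,000) is divided into 3 shares of ₹372,000: Teodor takes ₹372,000; Lachlan's ₹372,000 share passes to Lachlan's issue; Nikolai's ₹372,000 share passes to Nikolai's issue.
Lachlan's share (₹372,000) is divided into 3 shares of ₹124,000: Ruthie, Tobias, and Wiremu each take ₹124,000.
Nikolai's share (₹372,000) is divided into 3 shares of ₹124,000: Yusuf, Benedek, and Xander each take ₹124,000.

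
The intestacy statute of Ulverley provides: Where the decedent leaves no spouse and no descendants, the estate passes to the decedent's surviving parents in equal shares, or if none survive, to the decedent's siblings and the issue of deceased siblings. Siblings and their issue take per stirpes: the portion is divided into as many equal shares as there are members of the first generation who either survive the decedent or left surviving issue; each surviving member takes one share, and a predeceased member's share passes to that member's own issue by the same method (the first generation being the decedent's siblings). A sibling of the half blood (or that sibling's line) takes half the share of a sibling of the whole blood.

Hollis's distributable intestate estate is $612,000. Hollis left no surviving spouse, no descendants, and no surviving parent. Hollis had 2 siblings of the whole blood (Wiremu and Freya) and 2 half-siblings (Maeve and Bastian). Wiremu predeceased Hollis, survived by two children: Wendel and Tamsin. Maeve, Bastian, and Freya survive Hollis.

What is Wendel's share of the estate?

The entire $612,000 passes to the siblings and their issue.
Counting each half-blood sibling's line as half a unit, there are 3 units in $612,000, so one unit is $204,000. Whole-blood lines (Wiremu and Freya) take $204,000 each; half-blood lines (Maeve and Bastian) take $102,000 each.
Wiremu's share ($204,000) is divided into 2 shares of $102,000: Wendel and Tamsin each take $102,000.

Wendel receives $102,000.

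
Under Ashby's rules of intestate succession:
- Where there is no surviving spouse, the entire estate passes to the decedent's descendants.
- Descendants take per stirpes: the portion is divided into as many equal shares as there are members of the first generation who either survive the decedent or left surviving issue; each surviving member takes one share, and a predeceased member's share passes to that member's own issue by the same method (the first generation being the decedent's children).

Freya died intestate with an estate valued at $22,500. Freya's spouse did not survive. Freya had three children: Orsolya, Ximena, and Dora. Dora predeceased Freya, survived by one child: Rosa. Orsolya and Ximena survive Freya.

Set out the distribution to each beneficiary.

The entire $22,500 passes to the descendants.
That amount ($22,500) is divided into 3 shares of $7,500: Orsolya and Ximena each take $7,500; Dora's $7,500 share passes to Dora's issue.
Dora's share ($7,500) passes entirely to Rosa.

Orsolya: $7,500; Ximena: $7,500; Rosa: $7,500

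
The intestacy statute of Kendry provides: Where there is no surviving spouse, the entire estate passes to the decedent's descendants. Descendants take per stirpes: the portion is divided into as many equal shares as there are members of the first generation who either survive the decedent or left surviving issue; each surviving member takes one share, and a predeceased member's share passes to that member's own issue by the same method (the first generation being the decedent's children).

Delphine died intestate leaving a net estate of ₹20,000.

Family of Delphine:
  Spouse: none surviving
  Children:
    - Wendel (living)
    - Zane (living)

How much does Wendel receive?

Wendel receives ₹10,000.

The entire ₹20,000 passes to the descendants.
That amount (₹20,000) is divided into 2 shares of ₹10,000: Wendel and Zane each take ₹10,000.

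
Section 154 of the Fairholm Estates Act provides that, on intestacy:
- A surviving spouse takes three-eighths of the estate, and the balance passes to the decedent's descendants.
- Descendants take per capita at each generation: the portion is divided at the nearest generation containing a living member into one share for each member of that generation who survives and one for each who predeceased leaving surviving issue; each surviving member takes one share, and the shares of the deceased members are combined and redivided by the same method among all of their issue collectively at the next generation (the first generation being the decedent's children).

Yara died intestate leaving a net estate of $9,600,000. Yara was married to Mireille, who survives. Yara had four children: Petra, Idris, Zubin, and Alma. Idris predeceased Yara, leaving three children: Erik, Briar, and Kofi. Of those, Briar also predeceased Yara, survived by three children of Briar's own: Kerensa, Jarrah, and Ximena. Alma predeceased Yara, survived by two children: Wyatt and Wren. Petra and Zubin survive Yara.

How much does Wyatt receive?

Mireille takes three-eighths of $9,600,000 = $3,600,000. The remaining $6,000,000 passes to the descendants.
The descendants' portion ($6,000,000) is divided at the children's generation into 4 shares of $1,500,000. Petra and Zubin each take $1,500,000. The 2 shares of the deceased (Idris and Alma) are combined into a pool of $3,000,000.
That pool ($3,000,000) is divided at the grandchildren's generation into 5 shares of $600,000. Erik, Kofi, Wyatt, and Wren each take $600,000. The remaining share for the deceased Briar ($600,000) is carried to the next generation.
That pool ($600,000) is divided at the great-grandchildren's generation equally among Kerensa, Jarrah, and Ximena: $200,000 each.

Wyatt receives $600,000.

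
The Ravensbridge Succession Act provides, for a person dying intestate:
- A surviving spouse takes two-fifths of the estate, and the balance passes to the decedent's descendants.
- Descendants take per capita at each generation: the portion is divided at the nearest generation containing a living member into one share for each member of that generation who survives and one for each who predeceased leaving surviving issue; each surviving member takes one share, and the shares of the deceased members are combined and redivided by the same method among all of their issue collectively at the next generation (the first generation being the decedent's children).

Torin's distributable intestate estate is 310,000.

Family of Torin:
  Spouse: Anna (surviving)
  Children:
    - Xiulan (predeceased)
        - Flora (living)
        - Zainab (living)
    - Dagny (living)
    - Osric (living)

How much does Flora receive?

Flora receives 31,000.

Anna takes two-fifths of 310,000 = 124,000. The remaining 186,000 passes to the descendants.
The descendants' portion (186,000) is divided at the children's generation into 3 shares of 62,000. Dagny and Osric each take 62,000. The remaining share for the deceased Xiulan (62,000) is carried to the next generation.
That pool (62,000) is divided at the grandchildren's generation equally among Flora and Zainab: 31,000 each.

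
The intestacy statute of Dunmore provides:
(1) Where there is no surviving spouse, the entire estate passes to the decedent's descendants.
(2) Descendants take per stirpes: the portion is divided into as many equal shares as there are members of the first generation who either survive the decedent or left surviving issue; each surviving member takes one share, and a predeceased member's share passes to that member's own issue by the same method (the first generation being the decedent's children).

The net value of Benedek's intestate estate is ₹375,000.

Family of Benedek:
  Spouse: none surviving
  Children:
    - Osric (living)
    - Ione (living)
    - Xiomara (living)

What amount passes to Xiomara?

The entire ₹375,000 passes to the descendants.
That amount (₹375,000) is divided into 3 shares of ₹125,000: Osric, Ione, and Xiomara each take ₹125,000.

Xiomara receives ₹125,000.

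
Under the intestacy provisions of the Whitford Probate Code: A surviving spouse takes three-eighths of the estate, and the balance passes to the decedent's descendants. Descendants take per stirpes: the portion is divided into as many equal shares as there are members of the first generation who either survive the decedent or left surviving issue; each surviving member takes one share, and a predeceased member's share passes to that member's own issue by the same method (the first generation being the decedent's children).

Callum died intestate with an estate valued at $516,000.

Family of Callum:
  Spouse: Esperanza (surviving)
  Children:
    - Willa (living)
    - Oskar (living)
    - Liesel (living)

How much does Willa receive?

Esperanza takes three-eighths of $516,000 = $193,500. The remaining $322,500 passes to the descendants.
The descendants' portion ($322,500) is divided into 3 shares of $107,500: Willa, Oskar, and Liesel each take $107,500.

Willa receives $107,500.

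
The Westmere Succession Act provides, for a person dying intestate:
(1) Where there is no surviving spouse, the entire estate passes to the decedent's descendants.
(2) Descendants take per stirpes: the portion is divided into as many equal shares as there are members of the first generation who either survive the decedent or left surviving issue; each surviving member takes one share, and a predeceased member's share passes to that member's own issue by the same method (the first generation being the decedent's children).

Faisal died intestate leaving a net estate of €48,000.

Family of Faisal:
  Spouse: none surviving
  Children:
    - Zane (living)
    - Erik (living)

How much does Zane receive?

Zane receives €24,000.

The entire €48,000 passes to the descendants.
That amount (€48,000) is divided into 2 shares of €24,000: Zane and Erik each take €24,000.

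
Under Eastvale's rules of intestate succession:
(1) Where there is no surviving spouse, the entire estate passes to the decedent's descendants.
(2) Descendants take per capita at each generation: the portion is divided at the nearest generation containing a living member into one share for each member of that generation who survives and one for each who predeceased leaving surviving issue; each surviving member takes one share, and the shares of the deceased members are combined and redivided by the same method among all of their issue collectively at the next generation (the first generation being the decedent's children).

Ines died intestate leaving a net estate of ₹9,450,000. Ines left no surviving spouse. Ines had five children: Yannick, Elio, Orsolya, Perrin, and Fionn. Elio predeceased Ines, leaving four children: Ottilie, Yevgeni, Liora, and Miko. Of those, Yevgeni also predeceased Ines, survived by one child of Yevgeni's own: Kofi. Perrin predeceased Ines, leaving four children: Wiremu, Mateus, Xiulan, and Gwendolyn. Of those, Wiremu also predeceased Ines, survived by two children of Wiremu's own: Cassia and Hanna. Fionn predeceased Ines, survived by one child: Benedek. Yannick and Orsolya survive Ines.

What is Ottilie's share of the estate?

The entire ₹9,450,000 passes to the descendants.
That amount (₹9,450,000) is divided at the children's generation into 5 shares of ₹1,890,000. Yannick and Orsolya each take ₹1,890,000. The 3 shares of the deceased (Elio, Perrin, and Fionn) are combined into a pool of ₹5,670,000.
That pool (₹5,670,000) is divided at the grandchildren's generation into 9 shares of ₹630,000. Ottilie, Liora, Miko, Mateus, Xiulan, Gwendolyn, and Benedek each take ₹630,000. The 2 shares of the deceased (Yevgeni and Wiremu) are combined into a pool of ₹1,260,000.
That pool (₹1,260,000) is divided at the great-grandchildren's generation equally among Kofi, Cassia, and Hanna: ₹420,000 each.

Ottilie receives ₹630,000.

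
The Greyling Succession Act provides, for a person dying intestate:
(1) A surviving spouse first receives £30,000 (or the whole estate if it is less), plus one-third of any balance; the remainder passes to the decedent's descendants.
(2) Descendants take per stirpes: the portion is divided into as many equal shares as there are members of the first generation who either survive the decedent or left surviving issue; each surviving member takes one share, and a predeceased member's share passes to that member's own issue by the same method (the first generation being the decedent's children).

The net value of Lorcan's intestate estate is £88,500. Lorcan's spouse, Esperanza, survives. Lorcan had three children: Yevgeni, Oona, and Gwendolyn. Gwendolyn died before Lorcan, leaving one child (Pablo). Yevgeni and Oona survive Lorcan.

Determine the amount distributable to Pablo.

Esperanza first takes £30,000, leaving a balance of £58,500. Esperanza then takes one-third of the balance (£19,500), for a total of £49,500. The remaining £39,000 passes to the descendants.
The descendants' portion (£39,000) is divided into 3 shares of £13,000: Yevgeni and Oona each take £13,000; Gwendolyn's £13,000 share passes to Gwendolyn's issue.
Gwendolyn's share (£13,000) passes entirely to Pablo.

Pablo receives £13,000.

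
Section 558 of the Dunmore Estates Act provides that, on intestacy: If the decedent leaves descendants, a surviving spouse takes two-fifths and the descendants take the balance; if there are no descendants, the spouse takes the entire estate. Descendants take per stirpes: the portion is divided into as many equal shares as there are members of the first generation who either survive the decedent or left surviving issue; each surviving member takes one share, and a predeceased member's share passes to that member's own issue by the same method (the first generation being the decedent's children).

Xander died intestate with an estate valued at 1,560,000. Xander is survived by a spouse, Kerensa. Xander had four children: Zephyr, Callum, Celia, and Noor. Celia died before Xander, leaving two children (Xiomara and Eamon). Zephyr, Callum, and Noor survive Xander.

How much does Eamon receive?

Kerensa takes two-fifths of 1,560,000 = 624,000. The remaining 936,000 passes to the descendants.
The descendants' portion (936,000) is divided into 4 shares of 234,000: Zephyr, Callum, and Noor each take 234,000; Celia's 234,000 share passes to Celia's issue.
Celia's share (234,000) is divided into 2 shares of 117,000: Xiomara and Eamon each take 117,000.

Eamon receives 117,000.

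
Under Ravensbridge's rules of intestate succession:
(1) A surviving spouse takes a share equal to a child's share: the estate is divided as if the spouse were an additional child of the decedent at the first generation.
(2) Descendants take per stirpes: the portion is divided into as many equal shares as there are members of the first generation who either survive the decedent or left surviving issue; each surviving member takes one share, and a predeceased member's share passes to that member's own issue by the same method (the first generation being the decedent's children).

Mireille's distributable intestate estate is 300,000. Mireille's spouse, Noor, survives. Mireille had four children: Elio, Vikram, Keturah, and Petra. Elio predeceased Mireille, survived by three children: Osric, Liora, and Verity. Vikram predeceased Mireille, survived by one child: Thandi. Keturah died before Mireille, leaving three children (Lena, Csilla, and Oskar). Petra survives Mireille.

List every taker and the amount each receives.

Noor: 60,000; Osric: 20,000; Liora: 20,000; Verity: 20,000; Thandi: 60,000; Lena: 20,000; Csilla: 20,000; Oskar: 20,000; Petra: 60,000

The spouse counts as an additional share at the children's level, so there are 5 primary shares of 60,000. Noor takes one such share (60,000).
The children's combined portion (240,000) is divided into 4 shares of 60,000: Petra takes 60,000; Elio's 60,000 share passes to Elio's issue; Vikram's 60,000 share passes to Vikram's issue; Keturah's 60,000 share passes to Keturah's issue.
Elio's share (60,000) is divided into 3 shares of 20,000: Osric, Liora, and Verity each take 20,000.
Vikram's share (60,000) passes entirely to Thandi.
Keturah's share (60,000) is divided into 3 shares of 20,000: Lena, Csilla, and Oskar each take 20,000.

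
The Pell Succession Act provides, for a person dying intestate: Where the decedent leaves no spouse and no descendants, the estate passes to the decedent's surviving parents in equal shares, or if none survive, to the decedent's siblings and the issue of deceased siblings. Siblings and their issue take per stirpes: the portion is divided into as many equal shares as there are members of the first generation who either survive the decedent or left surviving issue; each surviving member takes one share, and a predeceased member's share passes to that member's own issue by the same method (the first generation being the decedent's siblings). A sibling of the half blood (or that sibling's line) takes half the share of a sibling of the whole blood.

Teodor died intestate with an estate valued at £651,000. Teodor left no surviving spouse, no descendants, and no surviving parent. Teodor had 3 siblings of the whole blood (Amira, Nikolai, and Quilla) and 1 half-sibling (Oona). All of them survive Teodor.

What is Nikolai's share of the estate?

The entire £651,000 passes to the siblings and their issue.
Counting each half-blood sibling's line as half a unit, there are 7/2 units in £651,000, so one unit is £186,000. Whole-blood lines (Amira, Nikolai, and Quilla) take £186,000 each; half-blood lines (Oona) take £93,000 each.

Nikolai receives £186,000.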